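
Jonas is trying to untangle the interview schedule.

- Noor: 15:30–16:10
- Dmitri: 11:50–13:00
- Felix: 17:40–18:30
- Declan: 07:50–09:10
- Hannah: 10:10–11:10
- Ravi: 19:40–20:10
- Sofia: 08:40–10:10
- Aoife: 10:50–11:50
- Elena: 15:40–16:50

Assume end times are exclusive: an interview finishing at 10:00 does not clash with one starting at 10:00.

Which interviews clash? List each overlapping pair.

Aoife & Hannah, Declan & Sofia, Elena & Noor

Sorted by start: Declan, Sofia, Hannah, Aoife, Dmitri, Noor, Elena, Felix, Ravi.
Sofia starts before Declan ends → Declan and Sofia overlap.
Hannah starts after Declan ends, so Declan has no further overlaps.
Hannah starts exactly when Sofia ends (back-to-back, no overlap), so Sofia has no further overlaps.
Aoife starts before Hannah ends → Hannah and Aoife overlap.
Dmitri starts after Hannah ends, so Hannah has no further overlaps.
Dmitri starts exactly when Aoife ends (back-to-back, no overlap), so Aoife has no further overlaps.
Noor starts after Dmitri ends, so Dmitri has no further overlaps.
Elena starts before Noor ends → Noor and Elena overlap.
Felix starts after Noor ends, so Noor has no further overlaps.
Felix starts after Elena ends, so Elena has no further overlaps.
Ravi starts after Felix ends.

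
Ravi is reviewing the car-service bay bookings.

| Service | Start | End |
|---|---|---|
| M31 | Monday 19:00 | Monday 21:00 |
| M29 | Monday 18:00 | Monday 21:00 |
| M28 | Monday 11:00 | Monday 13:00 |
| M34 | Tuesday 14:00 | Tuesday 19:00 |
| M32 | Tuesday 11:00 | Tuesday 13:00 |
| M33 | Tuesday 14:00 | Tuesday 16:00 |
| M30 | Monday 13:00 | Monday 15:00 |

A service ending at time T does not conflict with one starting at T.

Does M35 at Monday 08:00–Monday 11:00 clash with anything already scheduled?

No — it doesn't clash with anything

M28: starts Monday 11:00 at or after M35 ends Monday 11:00 → clear.
M30: starts Monday 13:00 at or after M35 ends Monday 11:00 → clear.
M29: starts Monday 18:00 at or after M35 ends Monday 11:00 → clear.
M31: starts Monday 19:00 at or after M35 ends Monday 11:00 → clear.
M32: starts Tuesday 11:00 at or after M35 ends Monday 11:00 → clear.
M33: starts Tuesday 14:00 at or after M35 ends Monday 11:00 → clear.
M34: starts Tuesday 14:00 at or after M35 ends Monday 11:00 → clear.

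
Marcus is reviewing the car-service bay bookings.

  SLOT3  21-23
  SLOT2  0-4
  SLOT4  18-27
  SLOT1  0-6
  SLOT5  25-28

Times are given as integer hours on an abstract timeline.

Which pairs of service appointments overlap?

Sorted by start: SLOT1, SLOT2, SLOT4, SLOT3, SLOT5.
SLOT2 starts before SLOT1 ends → SLOT1 and SLOT2 overlap.
SLOT4 starts after SLOT1 ends, so nothing later overlaps SLOT1 either.
SLOT4 starts after SLOT2 ends, so nothing later overlaps SLOT2 either.
SLOT3 starts before SLOT4 ends → SLOT4 and SLOT3 overlap.
SLOT5 starts before SLOT4 ends → SLOT4 and SLOT5 overlap.
SLOT5 starts after SLOT3 ends.

SLOT1 & SLOT2, SLOT3 & SLOT4, SLOT4 & SLOT5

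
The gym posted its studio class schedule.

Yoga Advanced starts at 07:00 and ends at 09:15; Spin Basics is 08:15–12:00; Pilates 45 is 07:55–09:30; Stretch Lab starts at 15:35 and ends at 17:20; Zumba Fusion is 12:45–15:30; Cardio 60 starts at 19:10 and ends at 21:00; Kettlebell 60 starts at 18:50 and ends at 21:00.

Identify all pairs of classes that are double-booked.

Cardio 60 & Kettlebell 60, Pilates 45 & Spin Basics, Pilates 45 & Yoga Advanced, Spin Basics & Yoga Advanced

Check each pair: they overlap iff neither finishes before the other starts.
Sorted by start: Yoga Advanced, Pilates 45, Spin Basics, Zumba Fusion, Stretch Lab, Kettlebell 60, Cardio 60.
Pilates 45 starts before Yoga Advanced ends → Yoga Advanced and Pilates 45 overlap.
Spin Basics starts before Yoga Advanced ends → Yoga Advanced and Spin Basics overlap.
Zumba Fusion starts after Yoga Advanced ends, so Yoga Advanced has no further overlaps.
Spin Basics starts before Pilates 45 ends → Pilates 45 and Spin Basics overlap.
Zumba Fusion starts after Pilates 45 ends, so Pilates 45 has no further overlaps.
Zumba Fusion starts after Spin Basics ends, so Spin Basics has no further overlaps.
Stretch Lab starts after Zumba Fusion ends, so Zumba Fusion has no further overlaps.
Kettlebell 60 starts after Stretch Lab ends, so Stretch Lab has no further overlaps.
Cardio 60 starts before Kettlebell 60 ends → Kettlebell 60 and Cardio 60 overlap.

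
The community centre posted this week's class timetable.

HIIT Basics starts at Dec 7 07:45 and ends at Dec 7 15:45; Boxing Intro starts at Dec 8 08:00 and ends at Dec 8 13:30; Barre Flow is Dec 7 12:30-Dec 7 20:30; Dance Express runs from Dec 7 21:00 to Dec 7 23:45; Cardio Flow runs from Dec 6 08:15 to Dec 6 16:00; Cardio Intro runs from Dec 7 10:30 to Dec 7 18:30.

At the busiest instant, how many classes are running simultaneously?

3

Sort all start/end points and keep a running count:
Dec 6 08:15 start Cardio Flow → 1
Dec 6 16:00 end Cardio Flow → 0
Dec 7 07:45 start HIIT Basics → 1
Dec 7 10:30 start Cardio Intro → 2
Dec 7 12:30 start Barre Flow → 3
Dec 7 15:45 end HIIT Basics → 2
Dec 7 18:30 end Cardio Intro → 1
Dec 7 20:30 end Barre Flow → 0
Dec 7 21:00 start Dance Express → 1
Dec 7 23:45 end Dance Express → 0
Dec 8 08:00 start Boxing Intro → 1
Dec 8 13:30 end Boxing Intro → 0
Peak is 3, at Dec 7 12:30 (Barre Flow, Cardio Intro, HIIT Basics).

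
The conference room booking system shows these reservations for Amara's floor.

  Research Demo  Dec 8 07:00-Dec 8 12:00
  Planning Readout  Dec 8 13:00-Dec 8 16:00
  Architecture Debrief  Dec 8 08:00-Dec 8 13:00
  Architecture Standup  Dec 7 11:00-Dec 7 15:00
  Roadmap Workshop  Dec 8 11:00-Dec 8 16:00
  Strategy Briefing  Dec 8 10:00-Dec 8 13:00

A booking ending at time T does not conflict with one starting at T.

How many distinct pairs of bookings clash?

7

Check each pair: they overlap iff neither finishes before the other starts.
Sorted by start: Architecture Standup, Research Demo, Architecture Debrief, Strategy Briefing, Roadmap Workshop, Planning Readout.
Research Demo starts after Architecture Standup ends, so nothing later overlaps Architecture Standup either.
Architecture Debrief starts before Research Demo ends → Research Demo and Architecture Debrief overlap.
Strategy Briefing starts before Research Demo ends → Research Demo and Strategy Briefing overlap.
Roadmap Workshop starts before Research Demo ends → Research Demo and Roadmap Workshop overlap.
Planning Readout starts after Research Demo ends.
Strategy Briefing starts before Architecture Debrief ends → Architecture Debrief and Strategy Briefing overlap.
Roadmap Workshop starts before Architecture Debrief ends → Architecture Debrief and Roadmap Workshop overlap.
Planning Readout starts exactly when Architecture Debrief ends (back-to-back, no overlap).
Roadmap Workshop starts before Strategy Briefing ends → Strategy Briefing and Roadmap Workshop overlap.
Planning Readout starts exactly when Strategy Briefing ends (back-to-back, no overlap).
Planning Readout starts before Roadmap Workshop ends → Roadmap Workshop and Planning Readout overlap.
Overlapping pairs: Architecture Debrief & Research Demo, Architecture Debrief & Roadmap Workshop, Architecture Debrief & Strategy Briefing, Planning Readout & Roadmap Workshop, Research Demo & Roadmap Workshop, Research Demo & Strategy Briefing, Roadmap Workshop & Strategy Briefing — 7 in total.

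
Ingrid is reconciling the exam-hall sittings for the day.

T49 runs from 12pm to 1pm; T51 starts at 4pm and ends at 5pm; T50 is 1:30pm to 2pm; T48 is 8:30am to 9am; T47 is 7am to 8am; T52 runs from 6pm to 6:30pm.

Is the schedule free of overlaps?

Yes

Sorted by start: T47, T48, T49, T50, T51, T52.
T48 starts after T47 ends, so nothing later overlaps T47 either.
T49 starts after T48 ends, so nothing later overlaps T48 either.
T50 starts after T49 ends, so nothing later overlaps T49 either.
T51 starts after T50 ends, so nothing later overlaps T50 either.
T52 starts after T51 ends.
Every pair is clear; the schedule has no overlaps.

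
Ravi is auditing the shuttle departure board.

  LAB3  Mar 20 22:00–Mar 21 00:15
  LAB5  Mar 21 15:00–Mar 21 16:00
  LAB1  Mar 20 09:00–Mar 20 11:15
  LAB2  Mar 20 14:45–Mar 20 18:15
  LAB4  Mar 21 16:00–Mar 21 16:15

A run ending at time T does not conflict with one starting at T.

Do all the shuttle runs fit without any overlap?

Yes

Two intervals overlap when each starts before the other ends.
Sorted by start: LAB1, LAB2, LAB3, LAB5, LAB4.
LAB2 starts after LAB1 ends; LAB1 is clear from here.
LAB3 starts after LAB2 ends; LAB2 is clear from here.
LAB5 starts after LAB3 ends; LAB3 is clear from here.
LAB4 starts exactly when LAB5 ends (back-to-back, no overlap).
Every pair is clear; the schedule has no overlaps.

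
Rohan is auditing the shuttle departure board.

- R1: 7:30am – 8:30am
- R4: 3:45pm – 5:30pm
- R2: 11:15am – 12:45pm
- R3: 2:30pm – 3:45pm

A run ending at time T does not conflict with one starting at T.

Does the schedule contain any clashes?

No

Sorted by start: R1, R2, R3, R4.
R2 starts after R1 ends; R1 is clear from here.
R3 starts after R2 ends; R2 is clear from here.
R4 starts exactly when R3 ends (back-to-back, no overlap).
Every pair is clear; the schedule has no overlaps.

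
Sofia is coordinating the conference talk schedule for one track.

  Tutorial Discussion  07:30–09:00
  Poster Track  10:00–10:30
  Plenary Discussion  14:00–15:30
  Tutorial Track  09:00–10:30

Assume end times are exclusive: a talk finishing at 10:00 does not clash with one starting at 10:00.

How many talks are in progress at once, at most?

Sweep the timeline, counting +1 at each start and −1 at each end (ends before starts at a tie):
07:30 start Tutorial Discussion → 1
09:00 end Tutorial Discussion → 0
09:00 start Tutorial Track → 1
10:00 start Poster Track → 2
10:30 end Poster Track → 1
10:30 end Tutorial Track → 0
14:00 start Plenary Discussion → 1
15:30 end Plenary Discussion → 0
Peak is 2, at 10:00 (Poster Track, Tutorial Track).

2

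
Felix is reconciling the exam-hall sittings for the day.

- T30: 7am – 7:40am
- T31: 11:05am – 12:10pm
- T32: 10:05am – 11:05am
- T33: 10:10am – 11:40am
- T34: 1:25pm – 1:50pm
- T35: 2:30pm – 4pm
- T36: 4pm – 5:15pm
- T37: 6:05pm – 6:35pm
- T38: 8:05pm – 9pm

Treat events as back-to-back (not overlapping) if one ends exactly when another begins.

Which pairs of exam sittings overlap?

Sorted by start: T30, T32, T33, T31, T34, T35, T36, T37, T38.
T32 starts after T30 ends — done with T30.
T33 starts before T32 ends → T32 and T33 overlap.
T31 starts exactly when T32 ends (back-to-back, no overlap) — done with T32.
T31 starts before T33 ends → T33 and T31 overlap.
T34 starts after T33 ends — done with T33.
T34 starts after T31 ends — done with T31.
T35 starts after T34 ends — done with T34.
T36 starts exactly when T35 ends (back-to-back, no overlap) — done with T35.
T37 starts after T36 ends — done with T36.
T38 starts after T37 ends.

T31 & T33, T32 & T33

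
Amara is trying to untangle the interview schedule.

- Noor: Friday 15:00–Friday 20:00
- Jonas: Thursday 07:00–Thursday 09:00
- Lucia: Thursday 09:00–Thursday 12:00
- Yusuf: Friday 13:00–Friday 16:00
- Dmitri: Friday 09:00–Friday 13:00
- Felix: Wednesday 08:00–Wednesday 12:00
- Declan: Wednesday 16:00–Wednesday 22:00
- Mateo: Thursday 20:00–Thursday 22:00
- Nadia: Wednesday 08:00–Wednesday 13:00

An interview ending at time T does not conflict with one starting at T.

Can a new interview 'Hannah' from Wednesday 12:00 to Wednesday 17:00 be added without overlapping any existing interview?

No — it overlaps Declan, Nadia

Nadia: starts Wednesday 08:00 before Hannah ends Wednesday 17:00, and ends Wednesday 13:00 after Hannah starts Wednesday 12:00 → overlap.
Felix: ends Wednesday 12:00 at or before Hannah starts Wednesday 12:00 → clear.
Declan: starts Wednesday 16:00 before Hannah ends Wednesday 17:00, and ends Wednesday 22:00 after Hannah starts Wednesday 12:00 → overlap.
Jonas: starts Thursday 07:00 at or after Hannah ends Wednesday 17:00 → clear.
Lucia: starts Thursday 09:00 at or after Hannah ends Wednesday 17:00 → clear.
Mateo: starts Thursday 20:00 at or after Hannah ends Wednesday 17:00 → clear.
Dmitri: starts Friday 09:00 at or after Hannah ends Wednesday 17:00 → clear.
Yusuf: starts Friday 13:00 at or after Hannah ends Wednesday 17:00 → clear.
Noor: starts Friday 15:00 at or after Hannah ends Wednesday 17:00 → clear.
Hannah overlaps Nadia, Declan.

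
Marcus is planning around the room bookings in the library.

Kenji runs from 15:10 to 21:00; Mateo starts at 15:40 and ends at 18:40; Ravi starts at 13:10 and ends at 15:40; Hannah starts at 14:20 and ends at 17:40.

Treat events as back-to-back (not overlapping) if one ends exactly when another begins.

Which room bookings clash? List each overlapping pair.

Hannah & Kenji, Hannah & Mateo, Hannah & Ravi, Kenji & Mateo, Kenji & Ravi

Check each pair: they overlap iff neither finishes before the other starts.
Sorted by start: Ravi, Hannah, Kenji, Mateo.
Hannah starts before Ravi ends → Ravi and Hannah overlap.
Kenji starts before Ravi ends → Ravi and Kenji overlap.
Mateo starts exactly when Ravi ends (back-to-back, no overlap).
Kenji starts before Hannah ends → Hannah and Kenji overlap.
Mateo starts before Hannah ends → Hannah and Mateo overlap.
Mateo starts before Kenji ends → Kenji and Mateo overlap.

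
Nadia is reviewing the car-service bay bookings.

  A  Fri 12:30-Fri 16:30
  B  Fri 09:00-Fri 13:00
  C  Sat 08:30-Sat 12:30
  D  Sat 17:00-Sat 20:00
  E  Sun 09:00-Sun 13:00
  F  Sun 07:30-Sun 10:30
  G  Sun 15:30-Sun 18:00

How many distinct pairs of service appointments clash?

2

Check each pair: they overlap iff neither finishes before the other starts.
Sorted by start: B, A, C, D, F, E, G.
A starts before B ends → B and A overlap.
C starts after B ends — done with B.
C starts after A ends — done with A.
D starts after C ends — done with C.
F starts after D ends — done with D.
E starts before F ends → F and E overlap.
G starts after F ends.
G starts after E ends.
Overlapping pairs: A & B, E & F — 2 in total.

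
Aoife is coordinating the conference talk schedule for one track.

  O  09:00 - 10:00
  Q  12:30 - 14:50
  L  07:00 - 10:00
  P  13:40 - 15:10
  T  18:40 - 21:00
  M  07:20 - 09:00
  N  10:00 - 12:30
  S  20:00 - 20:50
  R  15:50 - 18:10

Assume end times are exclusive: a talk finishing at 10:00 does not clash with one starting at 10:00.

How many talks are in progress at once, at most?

Walk through starts and ends in time order (an end at T is processed before a start at T):
07:00 start L → 1
07:20 start M → 2
09:00 end M → 1
09:00 start O → 2
10:00 end L → 1
10:00 end O → 0
10:00 start N → 1
12:30 end N → 0
12:30 start Q → 1
13:40 start P → 2
14:50 end Q → 1
15:10 end P → 0
15:50 start R → 1
18:10 end R → 0
18:40 start T → 1
20:00 start S → 2
20:50 end S → 1
21:00 end T → 0
Peak is 2, at 07:20 (L, M).

2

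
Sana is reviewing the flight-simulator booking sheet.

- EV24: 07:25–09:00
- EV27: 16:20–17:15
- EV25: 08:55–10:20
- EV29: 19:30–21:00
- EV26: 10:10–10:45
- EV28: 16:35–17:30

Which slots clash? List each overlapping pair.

EV24 & EV25, EV25 & EV26, EV27 & EV28

Two intervals overlap when each starts before the other ends.
Sorted by start: EV24, EV25, EV26, EV27, EV28, EV29.
EV25 starts before EV24 ends → EV24 and EV25 overlap.
EV26 starts after EV24 ends, so EV24 has no further overlaps.
EV26 starts before EV25 ends → EV25 and EV26 overlap.
EV27 starts after EV25 ends, so EV25 has no further overlaps.
EV27 starts after EV26 ends, so EV26 has no further overlaps.
EV28 starts before EV27 ends → EV27 and EV28 overlap.
EV29 starts after EV27 ends.
EV29 starts after EV28 ends.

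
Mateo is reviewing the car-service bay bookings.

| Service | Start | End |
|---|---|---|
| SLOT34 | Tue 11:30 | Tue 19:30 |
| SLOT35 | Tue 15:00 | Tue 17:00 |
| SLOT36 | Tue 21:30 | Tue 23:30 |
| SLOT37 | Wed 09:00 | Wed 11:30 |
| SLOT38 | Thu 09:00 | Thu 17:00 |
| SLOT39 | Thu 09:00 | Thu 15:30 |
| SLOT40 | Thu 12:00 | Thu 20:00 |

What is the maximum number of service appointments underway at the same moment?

3

Sort all start/end points and keep a running count:
Tue 11:30 start SLOT34 → 1
Tue 15:00 start SLOT35 → 2
Tue 17:00 end SLOT35 → 1
Tue 19:30 end SLOT34 → 0
Tue 21:30 start SLOT36 → 1
Tue 23:30 end SLOT36 → 0
Wed 09:00 start SLOT37 → 1
Wed 11:30 end SLOT37 → 0
Thu 09:00 start SLOT38 → 1
Thu 09:00 start SLOT39 → 2
Thu 12:00 start SLOT40 → 3
Thu 15:30 end SLOT39 → 2
Thu 17:00 end SLOT38 → 1
Thu 20:00 end SLOT40 → 0
Peak is 3, at Thu 12:00 (SLOT38, SLOT39, SLOT40).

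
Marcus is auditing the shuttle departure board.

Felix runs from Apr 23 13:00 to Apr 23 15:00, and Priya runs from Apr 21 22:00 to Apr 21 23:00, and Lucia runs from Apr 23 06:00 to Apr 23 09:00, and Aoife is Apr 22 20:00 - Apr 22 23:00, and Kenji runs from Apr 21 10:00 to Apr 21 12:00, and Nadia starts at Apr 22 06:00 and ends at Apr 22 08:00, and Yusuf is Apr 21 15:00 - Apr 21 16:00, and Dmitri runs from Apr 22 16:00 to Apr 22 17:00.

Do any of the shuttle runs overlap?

Two intervals overlap when each starts before the other ends.
Sorted by start: Kenji, Yusuf, Priya, Nadia, Dmitri, Aoife, Lucia, Felix.
Yusuf starts after Kenji ends; Kenji is clear from here.
Priya starts after Yusuf ends; Yusuf is clear from here.
Nadia starts after Priya ends; Priya is clear from here.
Dmitri starts after Nadia ends; Nadia is clear from here.
Aoife starts after Dmitri ends; Dmitri is clear from here.
Lucia starts after Aoife ends; Aoife is clear from here.
Felix starts after Lucia ends.
Every pair is clear; the schedule has no overlaps.

No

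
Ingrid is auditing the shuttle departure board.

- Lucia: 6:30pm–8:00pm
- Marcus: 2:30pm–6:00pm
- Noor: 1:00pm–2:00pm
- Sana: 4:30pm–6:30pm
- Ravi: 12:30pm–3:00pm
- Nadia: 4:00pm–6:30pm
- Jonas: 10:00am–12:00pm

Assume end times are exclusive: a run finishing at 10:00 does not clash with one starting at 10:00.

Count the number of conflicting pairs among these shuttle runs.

Check each pair: they overlap iff neither finishes before the other starts.
Sorted by start: Jonas, Ravi, Noor, Marcus, Nadia, Sana, Lucia.
Ravi starts after Jonas ends, so nothing later overlaps Jonas either.
Noor starts before Ravi ends → Ravi and Noor overlap.
Marcus starts before Ravi ends → Ravi and Marcus overlap.
Nadia starts after Ravi ends, so nothing later overlaps Ravi either.
Marcus starts after Noor ends, so nothing later overlaps Noor either.
Nadia starts before Marcus ends → Marcus and Nadia overlap.
Sana starts before Marcus ends → Marcus and Sana overlap.
Lucia starts after Marcus ends.
Sana starts before Nadia ends → Nadia and Sana overlap.
Lucia starts exactly when Nadia ends (back-to-back, no overlap).
Lucia starts exactly when Sana ends (back-to-back, no overlap).
Overlapping pairs: Marcus & Nadia, Marcus & Ravi, Marcus & Sana, Nadia & Sana, Noor & Ravi — 5 in total.

5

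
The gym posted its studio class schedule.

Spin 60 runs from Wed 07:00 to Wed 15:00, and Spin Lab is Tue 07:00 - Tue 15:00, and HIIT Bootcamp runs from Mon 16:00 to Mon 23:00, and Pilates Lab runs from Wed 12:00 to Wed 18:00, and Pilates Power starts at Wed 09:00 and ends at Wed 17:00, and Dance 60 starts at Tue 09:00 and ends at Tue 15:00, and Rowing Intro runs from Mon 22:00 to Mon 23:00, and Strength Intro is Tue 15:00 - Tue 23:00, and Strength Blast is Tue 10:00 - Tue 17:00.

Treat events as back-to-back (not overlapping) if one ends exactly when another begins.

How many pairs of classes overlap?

8

Sorted by start: HIIT Bootcamp, Rowing Intro, Spin Lab, Dance 60, Strength Blast, Strength Intro, Spin 60, Pilates Power, Pilates Lab.
Rowing Intro starts before HIIT Bootcamp ends → HIIT Bootcamp and Rowing Intro overlap.
Spin Lab starts after HIIT Bootcamp ends — done with HIIT Bootcamp.
Spin Lab starts after Rowing Intro ends — done with Rowing Intro.
Dance 60 starts before Spin Lab ends → Spin Lab and Dance 60 overlap.
Strength Blast starts before Spin Lab ends → Spin Lab and Strength Blast overlap.
Strength Intro starts exactly when Spin Lab ends (back-to-back, no overlap) — done with Spin Lab.
Strength Blast starts before Dance 60 ends → Dance 60 and Strength Blast overlap.
Strength Intro starts exactly when Dance 60 ends (back-to-back, no overlap) — done with Dance 60.
Strength Intro starts before Strength Blast ends → Strength Blast and Strength Intro overlap.
Spin 60 starts after Strength Blast ends — done with Strength Blast.
Spin 60 starts after Strength Intro ends — done with Strength Intro.
Pilates Power starts before Spin 60 ends → Spin 60 and Pilates Power overlap.
Pilates Lab starts before Spin 60 ends → Spin 60 and Pilates Lab overlap.
Pilates Lab starts before Pilates Power ends → Pilates Power and Pilates Lab overlap.
Overlapping pairs: Dance 60 & Spin Lab, Dance 60 & Strength Blast, HIIT Bootcamp & Rowing Intro, Pilates Lab & Pilates Power, Pilates Lab & Spin 60, Pilates Power & Spin 60, Spin Lab & Strength Blast, Strength Blast & Strength Intro — 8 in total.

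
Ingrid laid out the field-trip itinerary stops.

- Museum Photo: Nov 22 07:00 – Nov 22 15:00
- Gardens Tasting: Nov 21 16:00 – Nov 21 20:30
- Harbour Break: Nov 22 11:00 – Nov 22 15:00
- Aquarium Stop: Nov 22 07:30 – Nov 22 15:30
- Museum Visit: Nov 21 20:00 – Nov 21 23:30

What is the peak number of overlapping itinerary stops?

Walk through starts and ends in time order (an end at T is processed before a start at T):
Nov 21 16:00 start Gardens Tasting → 1
Nov 21 20:00 start Museum Visit → 2
Nov 21 20:30 end Gardens Tasting → 1
Nov 21 23:30 end Museum Visit → 0
Nov 22 07:00 start Museum Photo → 1
Nov 22 07:30 start Aquarium Stop → 2
Nov 22 11:00 start Harbour Break → 3
Nov 22 15:00 end Harbour Break → 2
Nov 22 15:00 end Museum Photo → 1
Nov 22 15:30 end Aquarium Stop → 0
Peak is 3, at Nov 22 11:00 (Aquarium Stop, Harbour Break, Museum Photo).

3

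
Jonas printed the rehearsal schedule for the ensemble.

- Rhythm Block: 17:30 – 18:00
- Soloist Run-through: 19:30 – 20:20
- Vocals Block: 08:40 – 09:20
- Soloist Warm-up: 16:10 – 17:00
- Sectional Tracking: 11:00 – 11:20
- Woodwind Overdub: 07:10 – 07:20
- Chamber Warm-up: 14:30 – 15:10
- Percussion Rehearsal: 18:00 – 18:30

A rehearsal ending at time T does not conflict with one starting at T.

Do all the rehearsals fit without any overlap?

Sorted by start: Woodwind Overdub, Vocals Block, Sectional Tracking, Chamber Warm-up, Soloist Warm-up, Rhythm Block, Percussion Rehearsal, Soloist Run-through.
Vocals Block starts after Woodwind Overdub ends, so Woodwind Overdub has no further overlaps.
Sectional Tracking starts after Vocals Block ends, so Vocals Block has no further overlaps.
Chamber Warm-up starts after Sectional Tracking ends, so Sectional Tracking has no further overlaps.
Soloist Warm-up starts after Chamber Warm-up ends, so Chamber Warm-up has no further overlaps.
Rhythm Block starts after Soloist Warm-up ends, so Soloist Warm-up has no further overlaps.
Percussion Rehearsal starts exactly when Rhythm Block ends (back-to-back, no overlap), so Rhythm Block has no further overlaps.
Soloist Run-through starts after Percussion Rehearsal ends.
Every pair is clear; the schedule has no overlaps.

Yes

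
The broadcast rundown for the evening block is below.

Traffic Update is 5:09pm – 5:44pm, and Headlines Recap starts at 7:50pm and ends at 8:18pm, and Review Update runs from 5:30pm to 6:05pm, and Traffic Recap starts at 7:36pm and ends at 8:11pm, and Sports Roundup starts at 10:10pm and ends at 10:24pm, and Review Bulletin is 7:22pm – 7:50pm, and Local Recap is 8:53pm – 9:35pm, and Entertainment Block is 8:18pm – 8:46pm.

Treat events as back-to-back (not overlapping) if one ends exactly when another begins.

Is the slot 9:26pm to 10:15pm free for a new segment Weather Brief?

Traffic Update: ends 5:44pm at or before Weather Brief starts 9:26pm → clear.
Review Update: ends 6:05pm at or before Weather Brief starts 9:26pm → clear.
Review Bulletin: ends 7:50pm at or before Weather Brief starts 9:26pm → clear.
Traffic Recap: ends 8:11pm at or before Weather Brief starts 9:26pm → clear.
Headlines Recap: ends 8:18pm at or before Weather Brief starts 9:26pm → clear.
Entertainment Block: ends 8:46pm at or before Weather Brief starts 9:26pm → clear.
Local Recap: starts 8:53pm before Weather Brief ends 10:15pm, and ends 9:35pm after Weather Brief starts 9:26pm → overlap.
Sports Roundup: starts 10:10pm before Weather Brief ends 10:15pm, and ends 10:24pm after Weather Brief starts 9:26pm → overlap.
Weather Brief overlaps Local Recap, Sports Roundup.

No — it overlaps Local Recap, Sports Roundup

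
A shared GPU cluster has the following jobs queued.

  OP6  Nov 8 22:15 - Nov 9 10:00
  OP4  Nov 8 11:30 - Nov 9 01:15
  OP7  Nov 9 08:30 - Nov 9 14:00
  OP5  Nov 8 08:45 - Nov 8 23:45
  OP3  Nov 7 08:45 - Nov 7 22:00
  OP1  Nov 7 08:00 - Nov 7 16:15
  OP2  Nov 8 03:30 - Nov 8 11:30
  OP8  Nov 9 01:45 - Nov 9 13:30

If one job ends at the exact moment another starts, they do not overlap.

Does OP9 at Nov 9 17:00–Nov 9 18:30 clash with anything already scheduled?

No — it doesn't clash with anything

OP1: ends Nov 7 16:15 at or before OP9 starts Nov 9 17:00 → clear.
OP3: ends Nov 7 22:00 at or before OP9 starts Nov 9 17:00 → clear.
OP2: ends Nov 8 11:30 at or before OP9 starts Nov 9 17:00 → clear.
OP5: ends Nov 8 23:45 at or before OP9 starts Nov 9 17:00 → clear.
OP4: ends Nov 9 01:15 at or before OP9 starts Nov 9 17:00 → clear.
OP6: ends Nov 9 10:00 at or before OP9 starts Nov 9 17:00 → clear.
OP8: ends Nov 9 13:30 at or before OP9 starts Nov 9 17:00 → clear.
OP7: ends Nov 9 14:00 at or before OP9 starts Nov 9 17:00 → clear.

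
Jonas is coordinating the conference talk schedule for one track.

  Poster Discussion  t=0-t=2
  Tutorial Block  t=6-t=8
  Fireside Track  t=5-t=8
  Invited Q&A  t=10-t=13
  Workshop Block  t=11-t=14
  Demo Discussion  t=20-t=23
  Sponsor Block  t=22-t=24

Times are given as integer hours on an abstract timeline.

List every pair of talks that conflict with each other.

Demo Discussion & Sponsor Block, Fireside Track & Tutorial Block, Invited Q&A & Workshop Block

Sorted by start: Poster Discussion, Fireside Track, Tutorial Block, Invited Q&A, Workshop Block, Demo Discussion, Sponsor Block.
Fireside Track starts after Poster Discussion ends; Poster Discussion is clear from here.
Tutorial Block starts before Fireside Track ends → Fireside Track and Tutorial Block overlap.
Invited Q&A starts after Fireside Track ends; Fireside Track is clear from here.
Invited Q&A starts after Tutorial Block ends; Tutorial Block is clear from here.
Workshop Block starts before Invited Q&A ends → Invited Q&A and Workshop Block overlap.
Demo Discussion starts after Invited Q&A ends; Invited Q&A is clear from here.
Demo Discussion starts after Workshop Block ends; Workshop Block is clear from here.
Sponsor Block starts before Demo Discussion ends → Demo Discussion and Sponsor Block overlap.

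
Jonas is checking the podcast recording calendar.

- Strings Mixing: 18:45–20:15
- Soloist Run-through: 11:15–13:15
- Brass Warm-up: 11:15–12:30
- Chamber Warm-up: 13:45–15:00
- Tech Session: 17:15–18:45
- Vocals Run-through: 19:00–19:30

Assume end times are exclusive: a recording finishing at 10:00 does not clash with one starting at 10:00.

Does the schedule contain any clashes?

Sorted by start: Soloist Run-through, Brass Warm-up, Chamber Warm-up, Tech Session, Strings Mixing, Vocals Run-through.
Brass Warm-up starts before Soloist Run-through ends → Soloist Run-through and Brass Warm-up overlap.
That's a conflict, so the schedule is not conflict-free.

Yes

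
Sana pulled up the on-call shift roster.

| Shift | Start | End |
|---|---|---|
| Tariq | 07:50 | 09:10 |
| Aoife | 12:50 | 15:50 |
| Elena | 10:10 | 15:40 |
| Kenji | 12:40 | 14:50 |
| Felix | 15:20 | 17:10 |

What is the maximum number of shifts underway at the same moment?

3

Walk through starts and ends in time order (an end at T is processed before a start at T):
07:50 start Tariq → 1
09:10 end Tariq → 0
10:10 start Elena → 1
12:40 start Kenji → 2
12:50 start Aoife → 3
14:50 end Kenji → 2
15:20 start Felix → 3
15:40 end Elena → 2
15:50 end Aoife → 1
17:10 end Felix → 0
Peak is 3, at 12:50 (Aoife, Elena, Kenji).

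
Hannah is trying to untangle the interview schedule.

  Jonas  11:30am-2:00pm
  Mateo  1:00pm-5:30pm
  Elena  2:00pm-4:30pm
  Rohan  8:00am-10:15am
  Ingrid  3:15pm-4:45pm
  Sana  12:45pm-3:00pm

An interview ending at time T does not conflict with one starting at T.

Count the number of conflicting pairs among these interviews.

Sorted by start: Rohan, Jonas, Sana, Mateo, Elena, Ingrid.
Jonas starts after Rohan ends; Rohan is clear from here.
Sana starts before Jonas ends → Jonas and Sana overlap.
Mateo starts before Jonas ends → Jonas and Mateo overlap.
Elena starts exactly when Jonas ends (back-to-back, no overlap); Jonas is clear from here.
Mateo starts before Sana ends → Sana and Mateo overlap.
Elena starts before Sana ends → Sana and Elena overlap.
Ingrid starts after Sana ends.
Elena starts before Mateo ends → Mateo and Elena overlap.
Ingrid starts before Mateo ends → Mateo and Ingrid overlap.
Ingrid starts before Elena ends → Elena and Ingrid overlap.
Overlapping pairs: Elena & Ingrid, Elena & Mateo, Elena & Sana, Ingrid & Mateo, Jonas & Mateo, Jonas & Sana, Mateo & Sana — 7 in total.

7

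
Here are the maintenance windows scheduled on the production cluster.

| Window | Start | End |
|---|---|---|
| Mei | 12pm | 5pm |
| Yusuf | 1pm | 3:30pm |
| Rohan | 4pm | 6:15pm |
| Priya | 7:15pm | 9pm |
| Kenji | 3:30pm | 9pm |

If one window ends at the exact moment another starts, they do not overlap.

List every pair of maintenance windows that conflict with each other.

Kenji & Mei, Kenji & Priya, Kenji & Rohan, Mei & Rohan, Mei & Yusuf

Sorted by start: Mei, Yusuf, Kenji, Rohan, Priya.
Yusuf starts before Mei ends → Mei and Yusuf overlap.
Kenji starts before Mei ends → Mei and Kenji overlap.
Rohan starts before Mei ends → Mei and Rohan overlap.
Priya starts after Mei ends.
Kenji starts exactly when Yusuf ends (back-to-back, no overlap) — done with Yusuf.
Rohan starts before Kenji ends → Kenji and Rohan overlap.
Priya starts before Kenji ends → Kenji and Priya overlap.
Priya starts after Rohan ends.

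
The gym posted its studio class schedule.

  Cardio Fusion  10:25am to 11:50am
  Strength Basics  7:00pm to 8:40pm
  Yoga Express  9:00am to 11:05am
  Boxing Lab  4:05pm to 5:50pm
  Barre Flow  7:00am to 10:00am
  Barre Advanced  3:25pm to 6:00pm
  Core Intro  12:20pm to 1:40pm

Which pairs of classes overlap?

Barre Advanced & Boxing Lab, Barre Flow & Yoga Express, Cardio Fusion & Yoga Express

Sorted by start: Barre Flow, Yoga Express, Cardio Fusion, Core Intro, Barre Advanced, Boxing Lab, Strength Basics.
Yoga Express starts before Barre Flow ends → Barre Flow and Yoga Express overlap.
Cardio Fusion starts after Barre Flow ends, so nothing later overlaps Barre Flow either.
Cardio Fusion starts before Yoga Express ends → Yoga Express and Cardio Fusion overlap.
Core Intro starts after Yoga Express ends, so nothing later overlaps Yoga Express either.
Core Intro starts after Cardio Fusion ends, so nothing later overlaps Cardio Fusion either.
Barre Advanced starts after Core Intro ends, so nothing later overlaps Core Intro either.
Boxing Lab starts before Barre Advanced ends → Barre Advanced and Boxing Lab overlap.
Strength Basics starts after Barre Advanced ends.
Strength Basics starts after Boxing Lab ends.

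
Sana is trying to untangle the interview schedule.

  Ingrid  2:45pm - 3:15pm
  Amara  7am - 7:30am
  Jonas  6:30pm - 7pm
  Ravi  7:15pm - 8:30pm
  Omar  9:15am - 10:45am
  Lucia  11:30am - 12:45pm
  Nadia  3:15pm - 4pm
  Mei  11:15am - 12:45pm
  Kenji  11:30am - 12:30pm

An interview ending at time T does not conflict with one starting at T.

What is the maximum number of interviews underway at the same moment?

3

Sort all start/end points and keep a running count:
7am start Amara → 1
7:30am end Amara → 0
9:15am start Omar → 1
10:45am end Omar → 0
11:15am start Mei → 1
11:30am start Kenji → 2
11:30am start Lucia → 3
12:30pm end Kenji → 2
12:45pm end Lucia → 1
12:45pm end Mei → 0
2:45pm start Ingrid → 1
3:15pm end Ingrid → 0
3:15pm start Nadia → 1
4pm end Nadia → 0
6:30pm start Jonas → 1
7pm end Jonas → 0
7:15pm start Ravi → 1
8:30pm end Ravi → 0
Peak is 3, at 11:30am (Kenji, Lucia, Mei).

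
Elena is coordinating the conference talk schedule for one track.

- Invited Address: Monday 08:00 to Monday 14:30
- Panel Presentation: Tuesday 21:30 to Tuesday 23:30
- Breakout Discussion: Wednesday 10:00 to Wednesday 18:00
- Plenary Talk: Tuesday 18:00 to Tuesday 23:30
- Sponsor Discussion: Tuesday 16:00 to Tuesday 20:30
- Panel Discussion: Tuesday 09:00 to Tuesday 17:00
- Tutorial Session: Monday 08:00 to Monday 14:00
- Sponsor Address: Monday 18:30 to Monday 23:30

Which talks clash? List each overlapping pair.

Sorted by start: Invited Address, Tutorial Session, Sponsor Address, Panel Discussion, Sponsor Discussion, Plenary Talk, Panel Presentation, Breakout Discussion.
Tutorial Session starts before Invited Address ends → Invited Address and Tutorial Session overlap.
Sponsor Address starts after Invited Address ends — done with Invited Address.
Sponsor Address starts after Tutorial Session ends — done with Tutorial Session.
Panel Discussion starts after Sponsor Address ends — done with Sponsor Address.
Sponsor Discussion starts before Panel Discussion ends → Panel Discussion and Sponsor Discussion overlap.
Plenary Talk starts after Panel Discussion ends — done with Panel Discussion.
Plenary Talk starts before Sponsor Discussion ends → Sponsor Discussion and Plenary Talk overlap.
Panel Presentation starts after Sponsor Discussion ends — done with Sponsor Discussion.
Panel Presentation starts before Plenary Talk ends → Plenary Talk and Panel Presentation overlap.
Breakout Discussion starts after Plenary Talk ends.
Breakout Discussion starts after Panel Presentation ends.

Invited Address & Tutorial Session, Panel Discussion & Sponsor Discussion, Panel Presentation & Plenary Talk, Plenary Talk & Sponsor Discussion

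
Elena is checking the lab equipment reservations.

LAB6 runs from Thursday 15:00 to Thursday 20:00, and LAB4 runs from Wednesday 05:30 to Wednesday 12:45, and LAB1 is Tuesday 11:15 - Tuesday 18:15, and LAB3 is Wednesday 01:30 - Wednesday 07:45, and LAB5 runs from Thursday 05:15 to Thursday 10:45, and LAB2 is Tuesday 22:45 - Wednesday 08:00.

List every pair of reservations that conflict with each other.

LAB2 & LAB3, LAB2 & LAB4, LAB3 & LAB4

Sorted by start: LAB1, LAB2, LAB3, LAB4, LAB5, LAB6.
LAB2 starts after LAB1 ends, so LAB1 has no further overlaps.
LAB3 starts before LAB2 ends → LAB2 and LAB3 overlap.
LAB4 starts before LAB2 ends → LAB2 and LAB4 overlap.
LAB5 starts after LAB2 ends, so LAB2 has no further overlaps.
LAB4 starts before LAB3 ends → LAB3 and LAB4 overlap.
LAB5 starts after LAB3 ends, so LAB3 has no further overlaps.
LAB5 starts after LAB4 ends, so LAB4 has no further overlaps.
LAB6 starts after LAB5 ends.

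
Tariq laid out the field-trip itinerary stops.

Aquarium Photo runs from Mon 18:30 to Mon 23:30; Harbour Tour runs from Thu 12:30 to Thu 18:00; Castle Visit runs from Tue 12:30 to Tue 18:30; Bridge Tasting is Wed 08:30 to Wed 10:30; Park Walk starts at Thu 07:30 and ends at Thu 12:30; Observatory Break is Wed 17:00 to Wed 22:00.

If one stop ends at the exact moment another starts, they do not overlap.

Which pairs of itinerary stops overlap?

Sorted by start: Aquarium Photo, Castle Visit, Bridge Tasting, Observatory Break, Park Walk, Harbour Tour.
Castle Visit starts after Aquarium Photo ends, so nothing later overlaps Aquarium Photo either.
Bridge Tasting starts after Castle Visit ends, so nothing later overlaps Castle Visit either.
Observatory Break starts after Bridge Tasting ends, so nothing later overlaps Bridge Tasting either.
Park Walk starts after Observatory Break ends, so nothing later overlaps Observatory Break either.
Harbour Tour starts exactly when Park Walk ends (back-to-back, no overlap).

no conflicts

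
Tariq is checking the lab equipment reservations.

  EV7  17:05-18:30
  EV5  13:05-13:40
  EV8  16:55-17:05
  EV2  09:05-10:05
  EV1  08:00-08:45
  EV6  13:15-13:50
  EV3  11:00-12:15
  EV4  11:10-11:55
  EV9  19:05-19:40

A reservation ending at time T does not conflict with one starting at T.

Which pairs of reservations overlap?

EV3 & EV4, EV5 & EV6

Sorted by start: EV1, EV2, EV3, EV4, EV5, EV6, EV8, EV7, EV9.
EV2 starts after EV1 ends, so EV1 has no further overlaps.
EV3 starts after EV2 ends, so EV2 has no further overlaps.
EV4 starts before EV3 ends → EV3 and EV4 overlap.
EV5 starts after EV3 ends, so EV3 has no further overlaps.
EV5 starts after EV4 ends, so EV4 has no further overlaps.
EV6 starts before EV5 ends → EV5 and EV6 overlap.
EV8 starts after EV5 ends, so EV5 has no further overlaps.
EV8 starts after EV6 ends, so EV6 has no further overlaps.
EV7 starts exactly when EV8 ends (back-to-back, no overlap), so EV8 has no further overlaps.
EV9 starts after EV7 ends.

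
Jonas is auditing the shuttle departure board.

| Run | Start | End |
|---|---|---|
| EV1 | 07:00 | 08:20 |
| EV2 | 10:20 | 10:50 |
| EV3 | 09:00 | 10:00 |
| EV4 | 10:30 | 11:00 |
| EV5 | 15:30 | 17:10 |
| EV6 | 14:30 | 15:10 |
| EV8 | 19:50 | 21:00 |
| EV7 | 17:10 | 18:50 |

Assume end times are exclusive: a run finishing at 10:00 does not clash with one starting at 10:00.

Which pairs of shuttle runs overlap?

Sorted by start: EV1, EV3, EV2, EV4, EV6, EV5, EV7, EV8.
EV3 starts after EV1 ends, so nothing later overlaps EV1 either.
EV2 starts after EV3 ends, so nothing later overlaps EV3 either.
EV4 starts before EV2 ends → EV2 and EV4 overlap.
EV6 starts after EV2 ends, so nothing later overlaps EV2 either.
EV6 starts after EV4 ends, so nothing later overlaps EV4 either.
EV5 starts after EV6 ends, so nothing later overlaps EV6 either.
EV7 starts exactly when EV5 ends (back-to-back, no overlap), so nothing later overlaps EV5 either.
EV8 starts after EV7 ends.

EV2 & EV4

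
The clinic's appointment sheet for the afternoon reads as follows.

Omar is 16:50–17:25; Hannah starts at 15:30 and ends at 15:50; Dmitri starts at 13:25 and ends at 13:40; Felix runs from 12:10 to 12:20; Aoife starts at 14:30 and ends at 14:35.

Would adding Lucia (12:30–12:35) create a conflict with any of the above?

No — it doesn't clash with anything

Felix: ends 12:20 at or before Lucia starts 12:30 → clear.
Dmitri: starts 13:25 at or after Lucia ends 12:35 → clear.
Aoife: starts 14:30 at or after Lucia ends 12:35 → clear.
Hannah: starts 15:30 at or after Lucia ends 12:35 → clear.
Omar: starts 16:50 at or after Lucia ends 12:35 → clear.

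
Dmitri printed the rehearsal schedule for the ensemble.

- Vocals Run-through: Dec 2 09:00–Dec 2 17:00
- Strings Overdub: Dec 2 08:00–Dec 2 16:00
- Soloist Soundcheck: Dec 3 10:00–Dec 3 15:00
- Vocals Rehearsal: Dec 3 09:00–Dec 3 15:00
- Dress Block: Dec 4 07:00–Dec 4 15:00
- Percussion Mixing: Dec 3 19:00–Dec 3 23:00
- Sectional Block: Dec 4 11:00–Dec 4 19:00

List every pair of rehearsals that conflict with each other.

Dress Block & Sectional Block, Soloist Soundcheck & Vocals Rehearsal, Strings Overdub & Vocals Run-through

Sorted by start: Strings Overdub, Vocals Run-through, Vocals Rehearsal, Soloist Soundcheck, Percussion Mixing, Dress Block, Sectional Block.
Vocals Run-through starts before Strings Overdub ends → Strings Overdub and Vocals Run-through overlap.
Vocals Rehearsal starts after Strings Overdub ends — done with Strings Overdub.
Vocals Rehearsal starts after Vocals Run-through ends — done with Vocals Run-through.
Soloist Soundcheck starts before Vocals Rehearsal ends → Vocals Rehearsal and Soloist Soundcheck overlap.
Percussion Mixing starts after Vocals Rehearsal ends — done with Vocals Rehearsal.
Percussion Mixing starts after Soloist Soundcheck ends — done with Soloist Soundcheck.
Dress Block starts after Percussion Mixing ends — done with Percussion Mixing.
Sectional Block starts before Dress Block ends → Dress Block and Sectional Block overlap.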